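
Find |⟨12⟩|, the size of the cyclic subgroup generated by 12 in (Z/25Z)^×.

The order of 12 must divide φ(25) = φ(5^2) = 5·(5−1) = 20 = 2^2 · 5.
Divisors of 20: 1, 2, 4, 5, 10, 20.
Evaluate successive powers at the divisors of 20:
12^1 ≡ 12 (mod 25)
12^2 ≡ 19 (mod 25)
12^4 ≡ 11 (mod 25)
12^5 ≡ 7 (mod 25)
12^10 ≡ 24 (mod 25)
12^20 ≡ 1 (mod 25) ✓
Hence ord(12) = 20.

20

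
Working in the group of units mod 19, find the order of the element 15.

18

The order of 15 must divide φ(19) = 19 − 1 = 18 = 2 · 3^2.
Divisors of 18: 1, 2, 3, 6, 9, 18.
Compute 15^d (mod 19) for the divisors d until we hit 1:
15^1 ≡ 15
15^2 ≡ 16
15^3 ≡ 12
15^6 ≡ 11
15^9 ≡ 18
15^18 ≡ 1
Therefore the multiplicative order of 15 modulo 19 is 18.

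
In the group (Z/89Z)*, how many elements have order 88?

40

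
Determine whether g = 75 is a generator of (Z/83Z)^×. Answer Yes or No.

φ(83) = 83 − 1 = 82 = 2 · 41.
Test 75^(82/q) mod 83 for each prime factor q of 82:
75^41 ≡ 1 (mod 83)  [q = 2: ≡ 1 ✗]
75^2 ≡ 64 (mod 83)  [q = 41: ≢ 1 ✓]
75^41 ≡ 1 shows ord(75) | 41, strictly less than φ(83); not a primitive root.

No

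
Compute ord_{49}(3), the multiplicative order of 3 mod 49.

The order of 3 must divide φ(49) = φ(7^2) = 7·(7−1) = 42 = 2 · 3 · 7.
Divisors of 42: 1, 2, 3, 6, 7, 14, 21, 42.
Check 3^d mod 49 for each divisor in increasing order:
3^1 ≡ 3 (mod 49)
3^2 ≡ 9 (mod 49)
3^3 ≡ 27 (mod 49)
3^6 ≡ 43 (mod 49)
3^7 ≡ 31 (mod 49)
3^14 ≡ 30 (mod 49)
3^21 ≡ 48 (mod 49)
3^42 ≡ 1 (mod 49) ✓
So ord_49(3) = 42.

42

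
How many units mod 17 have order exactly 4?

2

φ(17) = 17 − 1 = 16 = 2^4.
(Z/17Z)^× is cyclic (|G| = 16); a cyclic group of order m has exactly φ(d) elements of each order d | m, and none otherwise.
4 = 2^2 divides 16, and φ(4) = 2.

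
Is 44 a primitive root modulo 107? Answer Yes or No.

φ(107) = 107 − 1 = 106 = 2 · 53.
Test 44^(106/q) mod 107 for each prime factor q of 106:
44^53 ≡ 1 (mod 107)  [q = 2: ≡ 1 ✗]
44^2 ≡ 10 (mod 107)  [q = 53: ≢ 1 ✓]
44^53 ≡ 1 shows ord(44) | 53, strictly less than φ(107); not a primitive root.

No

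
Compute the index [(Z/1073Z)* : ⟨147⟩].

36

Since 147 ∈ (Z/1073Z)^×, its order divides φ(1073) = φ(29·37) = (29−1)·(37−1) = 28·36 = 1008 = 2^4 · 3^2 · 7.
Divisors of 1008: 1, 2, 3, 4, 6, 7, 8, 9, 12, 14, 16, 18, 21, 24, 28, 36, 42, 48, 56, 63, 72, 84, 112, 126, 144, 168, 252, 336, 504, 1008.
Test each divisor d:
147^1 ≡ 147 (mod 1073)
147^2 ≡ 149 (mod 1073)
147^3 ≡ 443 (mod 1073)
147^4 ≡ 741 (mod 1073)
147^6 ≡ 963 (mod 1073)
147^7 ≡ 998 (mod 1073)
147^8 ≡ 778 (mod 1073)
147^9 ≡ 628 (mod 1073)
147^12 ≡ 297 (mod 1073)
147^14 ≡ 260 (mod 1073)
147^16 ≡ 112 (mod 1073)
147^18 ≡ 593 (mod 1073)
147^21 ≡ 887 (mod 1073)
147^24 ≡ 223 (mod 1073)
147^28 ≡ 1 (mod 1073) ✓
Thus |⟨147⟩| = ord(147) = 28.
[(Z/1073Z)^× : ⟨147⟩] = 1008/28 = 36.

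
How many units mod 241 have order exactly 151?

0

φ(241) = 241 − 1 = 240 = 2^4 · 3 · 5.
(Z/241Z)^× is cyclic (|G| = 240); a cyclic group of order m has exactly φ(d) elements of each order d | m, and none otherwise.
Here 240 is not a multiple of 151, so there are no elements of order 151.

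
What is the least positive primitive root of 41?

6

φ(41) = 41 − 1 = 40 = 2^3 · 5.
g is a primitive root iff g^(40/q) ≢ 1 (mod 41) for each prime q ∈ {2, 5}.
g = 2: 2^20 ≡ 1 — hits 1, so not a primitive root.
g = 3: 3^20 ≡ 40; 3^8 ≡ 1 — hits 1, so not a primitive root.
g = 4: 4^20 ≡ 1 — hits 1, so not a primitive root.
g = 5: 5^20 ≡ 1 — hits 1, so not a primitive root.
g = 6: 6^20 ≡ 40; 6^8 ≡ 10 — none is 1, so 6 is a primitive root.
So 6 is the smallest generator of (Z/41Z)^×.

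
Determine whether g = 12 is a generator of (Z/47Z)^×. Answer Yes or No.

No

φ(47) = 47 − 1 = 46 = 2 · 23.
An element g generates (Z/47Z)^× iff g^(46/q) ≢ 1 (mod 47) for each prime q ∈ {2, 23}.
12^23 ≡ 1 (mod 47)  [q = 2: ≡ 1 ✗]
12^2 ≡ 3 (mod 47)  [q = 23: ≢ 1 ✓]
Since 12^23 ≡ 1, the order of 12 divides 23 < 46, so 12 is not a primitive root.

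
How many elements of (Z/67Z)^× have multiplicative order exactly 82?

φ(67) = 67 − 1 = 66 = 2 · 3 · 11.
(Z/67Z)^× is cyclic (|G| = 66); a cyclic group of order m has exactly φ(d) elements of each order d | m, and none otherwise.
82 does not divide 66, so no element of (Z/67Z)^× has order 82.

0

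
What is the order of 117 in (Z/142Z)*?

Since 117 ∈ (Z/142Z)^×, its order divides φ(142) = φ(2)·φ(71) = 1·70 = 70 = 2 · 5 · 7.
Divisors of 70: 1, 2, 5, 7, 10, 14, 35, 70.
Check 117^d mod 142 for each divisor in increasing order:
117^1 ≡ 117
117^2 ≡ 57
117^5 ≡ 141
117^7 ≡ 85
117^10 ≡ 1
Therefore the multiplicative order of 117 modulo 142 is 10.

10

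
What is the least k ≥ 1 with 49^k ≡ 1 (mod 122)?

30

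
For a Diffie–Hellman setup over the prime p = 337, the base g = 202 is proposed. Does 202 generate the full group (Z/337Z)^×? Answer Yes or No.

φ(337) = 337 − 1 = 336 = 2^4 · 3 · 7.
202 is a primitive root mod 337 iff 202^(φ(337)/q) ≢ 1 for every prime q | φ(337), i.e. q ∈ {2, 3, 7}.
202^168 ≡ 336 (mod 337)  [q = 2: ≢ 1 ✓]
202^112 ≡ 1 (mod 337)  [q = 3: ≡ 1 ✗]
202^48 ≡ 295 (mod 337)  [q = 7: ≢ 1 ✓]
The check at q = 3 fails, so 202 generates a proper subgroup.

No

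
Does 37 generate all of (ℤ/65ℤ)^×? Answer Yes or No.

No

65 = 5 · 13 is a product of two distinct odd primes, so (Z/65Z)^× ≅ (Z/5Z)^× × (Z/13Z)^× is not cyclic.
No primitive root modulo 65 exists; in particular 37 is not one.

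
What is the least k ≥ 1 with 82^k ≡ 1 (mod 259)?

12

Since 82 ∈ (Z/259Z)^×, its order divides φ(259) = φ(7·37) = (7−1)·(37−1) = 6·36 = 216 = 2^3 · 3^3.
Divisors of 216: 1, 2, 3, 4, 6, 8, 9, 12, 18, 24, 27, 36, 54, 72, 108, 216.
Check 82^d mod 259 for each divisor in increasing order:
82^1 ≡ 82
82^2 ≡ 249
82^3 ≡ 216
82^4 ≡ 100
82^6 ≡ 36
82^8 ≡ 158
82^9 ≡ 6
82^12 ≡ 1
The smallest such exponent is 12, so the order of 82 is 12.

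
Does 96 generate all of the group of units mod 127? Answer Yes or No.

Yes

φ(127) = 127 − 1 = 126 = 2 · 3^2 · 7.
It suffices to check that the order of 96 is not a proper divisor of 126: compute 96^(126/q) for q ∈ {2, 3, 7}.
96^63 ≡ 126 (mod 127)  [q = 2: ≢ 1 ✓]
96^42 ≡ 107 (mod 127)  [q = 3: ≢ 1 ✓]
96^18 ≡ 2 (mod 127)  [q = 7: ≢ 1 ✓]
Every test exponent gives a nontrivial residue, hence 96 generates the full group.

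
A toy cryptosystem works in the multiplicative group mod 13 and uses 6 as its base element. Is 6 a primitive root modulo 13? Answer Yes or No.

φ(13) = 13 − 1 = 12 = 2^2 · 3.
6 is a primitive root mod 13 iff 6^(φ(13)/q) ≢ 1 for every prime q | φ(13), i.e. q ∈ {2, 3}.
6^6 ≡ 12 (mod 13)  [q = 2: ≢ 1 ✓]
6^4 ≡ 9 (mod 13)  [q = 3: ≢ 1 ✓]
Every test exponent gives a nontrivial residue, hence 6 generates the full group.

Yes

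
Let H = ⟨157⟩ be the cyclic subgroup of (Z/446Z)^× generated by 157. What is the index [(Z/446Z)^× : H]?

Since 157 ∈ (Z/446Z)^×, its order divides φ(446) = φ(2)·φ(223) = 1·222 = 222 = 2 · 3 · 37.
Divisors of 222: 1, 2, 3, 6, 37, 74, 111, 222.
Check 157^d mod 446 for each divisor in increasing order:
157^1 ≡ 157 (mod 446)
157^2 ≡ 119 (mod 446)
157^3 ≡ 397 (mod 446)
157^6 ≡ 171 (mod 446)
157^37 ≡ 445 (mod 446)
157^74 ≡ 1 (mod 446) ✓
The order of 157 is 74, so the subgroup it generates has 74 elements.
Index = |(Z/446Z)^×| / |⟨157⟩| = 222 / 74 = 3.

3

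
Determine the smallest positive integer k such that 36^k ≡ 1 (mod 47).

23

Since 36 ∈ (Z/47Z)^×, its order divides φ(47) = 47 − 1 = 46 = 2 · 23.
Divisors of 46: 1, 2, 23, 46.
Evaluate successive powers at the divisors of 46:
36^1 ≡ 36
36^2 ≡ 27
36^23 ≡ 1
The smallest such exponent is 23, so the order of 36 is 23.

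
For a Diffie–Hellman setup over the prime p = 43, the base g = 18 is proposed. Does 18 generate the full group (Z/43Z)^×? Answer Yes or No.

Yes

φ(43) = 43 − 1 = 42 = 2 · 3 · 7.
An element g generates (Z/43Z)^× iff g^(42/q) ≢ 1 (mod 43) for each prime q ∈ {2, 3, 7}.
18^21 ≡ 42 (mod 43)  [q = 2: ≢ 1 ✓]
18^14 ≡ 6 (mod 43)  [q = 3: ≢ 1 ✓]
18^6 ≡ 41 (mod 43)  [q = 7: ≢ 1 ✓]
All checks pass, so 18 has order 42 and is a primitive root modulo 43.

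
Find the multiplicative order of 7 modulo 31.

15

By Lagrange's theorem, ord_31(7) divides φ(31) = 31 − 1 = 30 = 2 · 3 · 5.
Divisors of 30: 1, 2, 3, 5, 6, 10, 15, 30.
Compute 7^d (mod 31) for the divisors d until we hit 1:
7^1 ≡ 7 (mod 31)
7^2 ≡ 18 (mod 31)
7^3 ≡ 2 (mod 31)
7^5 ≡ 5 (mod 31)
7^6 ≡ 4 (mod 31)
7^10 ≡ 25 (mod 31)
7^15 ≡ 1 (mod 31) ✓
Hence ord(7) = 15.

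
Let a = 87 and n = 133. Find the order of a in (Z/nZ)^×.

6

ord(87) | φ(133) = φ(7·19) = (7−1)·(19−1) = 6·18 = 108 = 2^2 · 3^3.
Divisors of 108: 1, 2, 3, 4, 6, 9, 12, 18, 27, 36, 54, 108.
Check 87^d mod 133 for each divisor in increasing order:
87^1 ≡ 87 (mod 133)
87^2 ≡ 121 (mod 133)
87^3 ≡ 20 (mod 133)
87^4 ≡ 11 (mod 133)
87^6 ≡ 1 (mod 133) ✓
Hence ord(87) = 6.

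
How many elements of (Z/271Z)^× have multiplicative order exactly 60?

0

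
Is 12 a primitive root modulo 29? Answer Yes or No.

φ(29) = 29 − 1 = 28 = 2^2 · 7.
12 is a primitive root mod 29 iff 12^(φ(29)/q) ≢ 1 for every prime q | φ(29), i.e. q ∈ {2, 7}.
12^14 ≡ 28 (mod 29)  [q = 2: ≢ 1 ✓]
12^4 ≡ 1 (mod 29)  [q = 7: ≡ 1 ✗]
The check at q = 7 fails, so 12 generates a proper subgroup.

No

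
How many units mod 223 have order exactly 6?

2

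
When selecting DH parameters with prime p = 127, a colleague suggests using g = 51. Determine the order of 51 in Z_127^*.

42

ord(51) | φ(127) = 127 − 1 = 126 = 2 · 3^2 · 7.
Divisors of 126: 1, 2, 3, 6, 7, 9, 14, 18, 21, 42, 63, 126.
Compute 51^d (mod 127) for the divisors d until we hit 1:
51^1 ≡ 51 (mod 127)
51^2 ≡ 61 (mod 127)
51^3 ≡ 63 (mod 127)
51^6 ≡ 32 (mod 127)
51^7 ≡ 108 (mod 127)
51^9 ≡ 111 (mod 127)
51^14 ≡ 107 (mod 127)
51^18 ≡ 2 (mod 127)
51^21 ≡ 126 (mod 127)
51^42 ≡ 1 (mod 127) ✓
Hence ord(51) = 42.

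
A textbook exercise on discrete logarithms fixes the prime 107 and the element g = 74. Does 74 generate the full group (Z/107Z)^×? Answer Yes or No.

φ(107) = 107 − 1 = 106 = 2 · 53.
74 is a primitive root mod 107 iff 74^(φ(107)/q) ≢ 1 for every prime q | φ(107), i.e. q ∈ {2, 53}.
74^53 ≡ 106 (mod 107)  [q = 2: ≢ 1 ✓]
74^2 ≡ 19 (mod 107)  [q = 53: ≢ 1 ✓]
All checks pass, so 74 has order 106 and is a primitive root modulo 107.

Yes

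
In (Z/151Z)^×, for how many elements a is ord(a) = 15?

φ(151) = 151 − 1 = 150 = 2 · 3 · 5^2.
Since (Z/151Z)^× is cyclic of order 150, the number of elements of order d is φ(d) when d | 150 and 0 otherwise.
15 = 3 · 5 divides 150, and φ(15) = 8.

8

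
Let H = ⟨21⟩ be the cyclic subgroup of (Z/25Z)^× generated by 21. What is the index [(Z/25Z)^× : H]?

4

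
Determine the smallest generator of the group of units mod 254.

φ(254) = φ(2)·φ(127) = 1·126 = 126 = 2 · 3^2 · 7.
Test candidates g = 2, 3, … against the prime factors q ∈ {2, 3, 7} of φ(254): g is a generator iff g^(126/q) ≢ 1 for every such q.
g = 2: gcd(2, 254) = 2 > 1, not a unit — skip.
g = 3: 3^63 ≡ 253; 3^42 ≡ 107; 3^18 ≡ 131 — none is 1, so 3 is a primitive root.
So 3 is the smallest generator of (Z/254Z)^×.

3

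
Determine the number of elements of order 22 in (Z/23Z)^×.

10

φ(23) = 23 − 1 = 22 = 2 · 11.
(Z/23Z)^× is cyclic (|G| = 22); a cyclic group of order m has exactly φ(d) elements of each order d | m, and none otherwise.
22 = 2 · 11 divides 22, and φ(22) = 10.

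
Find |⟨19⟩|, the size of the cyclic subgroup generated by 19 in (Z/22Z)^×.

Since 19 ∈ (Z/22Z)^×, its order divides φ(22) = φ(2)·φ(11) = 1·10 = 10 = 2 · 5.
Divisors of 10: 1, 2, 5, 10.
Compute 19^d (mod 22) for the divisors d until we hit 1:
19^1 ≡ 19
19^2 ≡ 9
19^5 ≡ 21
19^10 ≡ 1
The smallest such exponent is 10, so the order of 19 is 10.

10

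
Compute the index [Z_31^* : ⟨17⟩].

1

Since 17 ∈ (Z/31Z)^×, its order divides φ(31) = 31 − 1 = 30 = 2 · 3 · 5.
Divisors of 30: 1, 2, 3, 5, 6, 10, 15, 30.
Test each divisor d:
17^1 ≡ 17
17^2 ≡ 10
17^3 ≡ 15
17^5 ≡ 26
17^6 ≡ 8
17^10 ≡ 25
17^15 ≡ 30
17^30 ≡ 1
So ord_31(17) = 30, hence |⟨17⟩| = 30.
[(Z/31Z)^× : ⟨17⟩] = 30/30 = 1.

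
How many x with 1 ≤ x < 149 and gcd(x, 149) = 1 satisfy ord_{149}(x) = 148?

72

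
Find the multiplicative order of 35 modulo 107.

53

ord(35) | φ(107) = 107 − 1 = 106 = 2 · 53.
Divisors of 106: 1, 2, 53, 106.
Compute 35^d (mod 107) for the divisors d until we hit 1:
35^1 ≡ 35 (mod 107)
35^2 ≡ 48 (mod 107)
35^53 ≡ 1 (mod 107) ✓
So ord_107(35) = 53.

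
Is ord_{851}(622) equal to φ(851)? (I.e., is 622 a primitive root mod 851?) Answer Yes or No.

No

851 = 23 · 37 is a product of two distinct odd primes, so (Z/851Z)^× ≅ (Z/23Z)^× × (Z/37Z)^× is not cyclic.
No primitive root modulo 851 exists; in particular 622 is not one.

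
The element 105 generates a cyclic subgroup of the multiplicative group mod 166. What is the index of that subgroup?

By Lagrange's theorem, ord_166(105) divides φ(166) = φ(2)·φ(83) = 1·82 = 82 = 2 · 41.
Divisors of 82: 1, 2, 41, 82.
Evaluate successive powers at the divisors of 82:
105^1 ≡ 105 (mod 166)
105^2 ≡ 69 (mod 166)
105^41 ≡ 165 (mod 166)
105^82 ≡ 1 (mod 166) ✓
The order of 105 is 82, so the subgroup it generates has 82 elements.
Index = |(Z/166Z)^×| / |⟨105⟩| = 82 / 82 = 1.

1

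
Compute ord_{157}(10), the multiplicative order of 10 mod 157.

78

ord(10) | φ(157) = 157 − 1 = 156 = 2^2 · 3 · 13.
Divisors of 156: 1, 2, 3, 4, 6, 12, 13, 26, 39, 52, 78, 156.
Test each divisor d:
10^1 ≡ 10 (mod 157)
10^2 ≡ 100 (mod 157)
10^3 ≡ 58 (mod 157)
10^4 ≡ 109 (mod 157)
10^6 ≡ 67 (mod 157)
10^12 ≡ 93 (mod 157)
10^13 ≡ 145 (mod 157)
10^26 ≡ 144 (mod 157)
10^39 ≡ 156 (mod 157)
10^52 ≡ 12 (mod 157)
10^78 ≡ 1 (mod 157) ✓
Therefore the multiplicative order of 10 modulo 157 is 78.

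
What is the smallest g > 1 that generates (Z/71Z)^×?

7

φ(71) = 71 − 1 = 70 = 2 · 5 · 7.
Test candidates g = 2, 3, … against the prime factors q ∈ {2, 5, 7} of φ(71): g is a generator iff g^(70/q) ≢ 1 for every such q.
g = 2: 2^35 ≡ 1 — hits 1, so not a primitive root.
g = 3: 3^35 ≡ 1 — hits 1, so not a primitive root.
g = 4: 4^35 ≡ 1 — hits 1, so not a primitive root.
g = 5: 5^35 ≡ 1 — hits 1, so not a primitive root.
g = 6: 6^35 ≡ 1 — hits 1, so not a primitive root.
g = 7: 7^35 ≡ 70; 7^14 ≡ 54; 7^10 ≡ 45 — none is 1, so 7 is a primitive root.
So 7 is the smallest generator of (Z/71Z)^×.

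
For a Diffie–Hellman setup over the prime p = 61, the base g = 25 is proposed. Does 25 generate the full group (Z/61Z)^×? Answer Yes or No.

No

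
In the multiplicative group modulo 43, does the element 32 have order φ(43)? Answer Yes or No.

φ(43) = 43 − 1 = 42 = 2 · 3 · 7.
It suffices to check that the order of 32 is not a proper divisor of 42: compute 32^(42/q) for q ∈ {2, 3, 7}.
32^21 ≡ 42 (mod 43)  [q = 2: ≢ 1 ✓]
32^14 ≡ 1 (mod 43)  [q = 3: ≡ 1 ✗]
32^6 ≡ 4 (mod 43)  [q = 7: ≢ 1 ✓]
The check at q = 3 fails, so 32 generates a proper subgroup.

No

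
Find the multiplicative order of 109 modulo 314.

39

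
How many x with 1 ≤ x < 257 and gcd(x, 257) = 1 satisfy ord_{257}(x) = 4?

2

φ(257) = 257 − 1 = 256 = 2^8.
Since (Z/257Z)^× is cyclic of order 256, the number of elements of order d is φ(d) when d | 256 and 0 otherwise.
4 = 2^2 divides 256, and φ(4) = 2.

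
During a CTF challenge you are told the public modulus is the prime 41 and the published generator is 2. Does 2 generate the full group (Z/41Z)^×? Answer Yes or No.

No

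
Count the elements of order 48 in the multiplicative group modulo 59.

0

φ(59) = 59 − 1 = 58 = 2 · 29.
Since (Z/59Z)^× is cyclic of order 58, the number of elements of order d is φ(d) when d | 58 and 0 otherwise.
Since 48 ∤ 58, the count is 0.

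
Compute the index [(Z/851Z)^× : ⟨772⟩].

Since 772 ∈ (Z/851Z)^×, its order divides φ(851) = φ(23·37) = (23−1)·(37−1) = 22·36 = 792 = 2^3 · 3^2 · 11.
Divisors of 792: 1, 2, 3, 4, 6, 8, 9, 11, 12, 18, 22, 24, 33, 36, 44, 66, 72, 88, 99, 132, 198, 264, 396, 792.
Test each divisor d:
772^1 ≡ 772 (mod 851)
772^2 ≡ 284 (mod 851)
772^3 ≡ 541 (mod 851)
772^4 ≡ 662 (mod 851)
772^6 ≡ 788 (mod 851)
772^8 ≡ 830 (mod 851)
772^9 ≡ 808 (mod 851)
772^11 ≡ 553 (mod 851)
772^12 ≡ 565 (mod 851)
772^18 ≡ 147 (mod 851)
772^22 ≡ 300 (mod 851)
772^24 ≡ 100 (mod 851)
772^33 ≡ 806 (mod 851)
772^36 ≡ 334 (mod 851)
772^44 ≡ 645 (mod 851)
772^66 ≡ 323 (mod 851)
772^72 ≡ 75 (mod 851)
772^88 ≡ 737 (mod 851)
772^99 ≡ 783 (mod 851)
772^132 ≡ 507 (mod 851)
772^198 ≡ 369 (mod 851)
772^264 ≡ 47 (mod 851)
772^396 ≡ 1 (mod 851) ✓
The order of 772 is 396, so the subgroup it generates has 396 elements.
Index = |(Z/851Z)^×| / |⟨772⟩| = 792 / 396 = 2.

2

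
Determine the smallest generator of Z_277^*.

φ(277) = 277 − 1 = 276 = 2^2 · 3 · 23.
g is a primitive root iff g^(276/q) ≢ 1 (mod 277) for each prime q ∈ {2, 3, 23}.
g = 2: 2^138 ≡ 276; 2^92 ≡ 1 — hits 1, so not a primitive root.
g = 3: 3^138 ≡ 1 — hits 1, so not a primitive root.
g = 4: 4^138 ≡ 1 — hits 1, so not a primitive root.
g = 5: 5^138 ≡ 276; 5^92 ≡ 116; 5^12 ≡ 27 — none is 1, so 5 is a primitive root.
The smallest primitive root modulo 277 is 5.

5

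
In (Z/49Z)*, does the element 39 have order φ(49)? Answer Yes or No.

No

φ(49) = φ(7^2) = 7·(7−1) = 42 = 2 · 3 · 7.
It suffices to check that the order of 39 is not a proper divisor of 42: compute 39^(42/q) for q ∈ {2, 3, 7}.
39^21 ≡ 1 (mod 49)  [q = 2: ≡ 1 ✗]
39^14 ≡ 30 (mod 49)  [q = 3: ≢ 1 ✓]
39^6 ≡ 8 (mod 49)  [q = 7: ≢ 1 ✓]
39^21 ≡ 1 shows ord(39) | 21, strictly less than φ(49); not a primitive root.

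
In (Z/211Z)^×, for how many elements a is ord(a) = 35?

24

φ(211) = 211 − 1 = 210 = 2 · 3 · 5 · 7.
In a cyclic group of order 210, there are φ(d) elements of order d for each divisor d of 210, and zero for non-divisors.
35 = 5 · 7 divides 210, and φ(35) = 24.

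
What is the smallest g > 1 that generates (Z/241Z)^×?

7

φ(241) = 241 − 1 = 240 = 2^4 · 3 · 5.
Test candidates g = 2, 3, … against the prime factors q ∈ {2, 3, 5} of φ(241): g is a generator iff g^(240/q) ≢ 1 for every such q.
g = 2: 2^120 ≡ 1 — hits 1, so not a primitive root.
g = 3: 3^120 ≡ 1 — hits 1, so not a primitive root.
g = 4: 4^120 ≡ 1 — hits 1, so not a primitive root.
g = 5: 5^120 ≡ 1 — hits 1, so not a primitive root.
g = 6: 6^120 ≡ 1 — hits 1, so not a primitive root.
g = 7: 7^120 ≡ 240; 7^80 ≡ 15; 7^48 ≡ 91 — none is 1, so 7 is a primitive root.
Hence the least primitive root of 241 is 7.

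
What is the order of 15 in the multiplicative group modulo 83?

ord(15) | φ(83) = 83 − 1 = 82 = 2 · 41.
Divisors of 82: 1, 2, 41, 82.
Evaluate successive powers at the divisors of 82:
15^1 ≡ 15 (mod 83)
15^2 ≡ 59 (mod 83)
15^41 ≡ 82 (mod 83)
15^82 ≡ 1 (mod 83) ✓
So ord_83(15) = 82.

82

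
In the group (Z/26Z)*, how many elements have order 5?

φ(26) = φ(2)·φ(13) = 1·12 = 12 = 2^2 · 3.
(Z/26Z)^× is cyclic (|G| = 12); a cyclic group of order m has exactly φ(d) elements of each order d | m, and none otherwise.
Since 5 ∤ 12, the count is 0.

0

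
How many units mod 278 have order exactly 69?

44

φ(278) = φ(2)·φ(139) = 1·138 = 138 = 2 · 3 · 23.
Since (Z/278Z)^× is cyclic of order 138, the number of elements of order d is φ(d) when d | 138 and 0 otherwise.
69 = 3 · 23 divides 138, and φ(69) = 44.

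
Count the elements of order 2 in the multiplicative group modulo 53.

φ(53) = 53 − 1 = 52 = 2^2 · 13.
Since (Z/53Z)^× is cyclic of order 52, the number of elements of order d is φ(d) when d | 52 and 0 otherwise.
2 | 52, and φ(2) = 2 − 1 = 1.

1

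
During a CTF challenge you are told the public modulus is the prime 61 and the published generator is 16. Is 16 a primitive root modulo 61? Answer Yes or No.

No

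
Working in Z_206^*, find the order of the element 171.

The order of 171 must divide φ(206) = φ(2)·φ(103) = 1·102 = 102 = 2 · 3 · 17.
Divisors of 102: 1, 2, 3, 6, 17, 34, 51, 102.
Test each divisor d:
171^1 ≡ 171 (mod 206)
171^2 ≡ 195 (mod 206)
171^3 ≡ 179 (mod 206)
171^6 ≡ 111 (mod 206)
171^17 ≡ 159 (mod 206)
171^34 ≡ 149 (mod 206)
171^51 ≡ 1 (mod 206) ✓
So ord_206(171) = 51.

51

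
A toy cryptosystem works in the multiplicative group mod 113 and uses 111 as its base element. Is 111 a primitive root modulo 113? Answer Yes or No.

φ(113) = 113 − 1 = 112 = 2^4 · 7.
Test 111^(112/q) mod 113 for each prime factor q of 112:
111^56 ≡ 1 (mod 113)  [q = 2: ≡ 1 ✗]
111^16 ≡ 109 (mod 113)  [q = 7: ≢ 1 ✓]
The check at q = 2 fails, so 111 generates a proper subgroup.

No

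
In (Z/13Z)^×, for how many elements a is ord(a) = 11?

0

φ(13) = 13 − 1 = 12 = 2^2 · 3.
Since (Z/13Z)^× is cyclic of order 12, the number of elements of order d is φ(d) when d | 12 and 0 otherwise.
11 does not divide 12, so no element of (Z/13Z)^× has order 11.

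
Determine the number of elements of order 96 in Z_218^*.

0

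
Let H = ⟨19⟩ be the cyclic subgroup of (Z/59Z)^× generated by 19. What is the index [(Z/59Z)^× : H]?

2

Since 19 ∈ (Z/59Z)^×, its order divides φ(59) = 59 − 1 = 58 = 2 · 29.
Divisors of 58: 1, 2, 29, 58.
Compute 19^d (mod 59) for the divisors d until we hit 1:
19^1 ≡ 19 (mod 59)
19^2 ≡ 7 (mod 59)
19^29 ≡ 1 (mod 59) ✓
So ord_59(19) = 29, hence |⟨19⟩| = 29.
[(Z/59Z)^× : ⟨19⟩] = 58/29 = 2.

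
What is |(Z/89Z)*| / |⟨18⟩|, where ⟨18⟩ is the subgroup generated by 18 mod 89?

2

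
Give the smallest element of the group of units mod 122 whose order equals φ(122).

7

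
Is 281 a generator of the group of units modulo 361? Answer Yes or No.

φ(361) = φ(19^2) = 19·(19−1) = 342 = 2 · 3^2 · 19.
It suffices to check that the order of 281 is not a proper divisor of 342: compute 281^(342/q) for q ∈ {2, 3, 19}.
281^171 ≡ 360 (mod 361)  [q = 2: ≢ 1 ✓]
281^114 ≡ 68 (mod 361)  [q = 3: ≢ 1 ✓]
281^18 ≡ 96 (mod 361)  [q = 19: ≢ 1 ✓]
None equal 1, so ord_361(281) = 342: 281 is a primitive root.

Yes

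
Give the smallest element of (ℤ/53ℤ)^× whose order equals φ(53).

2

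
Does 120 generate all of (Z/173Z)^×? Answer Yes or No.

Yes

φ(173) = 173 − 1 = 172 = 2^2 · 43.
It suffices to check that the order of 120 is not a proper divisor of 172: compute 120^(172/q) for q ∈ {2, 43}.
120^86 ≡ 172 (mod 173)  [q = 2: ≢ 1 ✓]
120^4 ≡ 124 (mod 173)  [q = 43: ≢ 1 ✓]
None equal 1, so ord_173(120) = 172: 120 is a primitive root.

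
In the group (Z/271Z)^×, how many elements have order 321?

0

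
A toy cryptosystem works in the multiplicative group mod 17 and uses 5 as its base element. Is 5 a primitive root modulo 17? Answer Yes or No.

Yes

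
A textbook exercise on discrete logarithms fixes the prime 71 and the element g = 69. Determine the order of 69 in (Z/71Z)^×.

Since 69 ∈ (Z/71Z)^×, its order divides φ(71) = 71 − 1 = 70 = 2 · 5 · 7.
Divisors of 70: 1, 2, 5, 7, 10, 14, 35, 70.
Compute 69^d (mod 71) for the divisors d until we hit 1:
69^1 ≡ 69 (mod 71)
69^2 ≡ 4 (mod 71)
69^5 ≡ 39 (mod 71)
69^7 ≡ 14 (mod 71)
69^10 ≡ 30 (mod 71)
69^14 ≡ 54 (mod 71)
69^35 ≡ 70 (mod 71)
69^70 ≡ 1 (mod 71) ✓
Therefore the multiplicative order of 69 modulo 71 is 70.

70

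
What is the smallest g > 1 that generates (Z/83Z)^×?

2

φ(83) = 83 − 1 = 82 = 2 · 41.
Test candidates g = 2, 3, … against the prime factors q ∈ {2, 41} of φ(83): g is a generator iff g^(82/q) ≢ 1 for every such q.
g = 2: 2^41 ≡ 82; 2^2 ≡ 4 — none is 1, so 2 is a primitive root.
The smallest primitive root modulo 83 is 2.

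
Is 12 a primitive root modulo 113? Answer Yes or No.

φ(113) = 113 − 1 = 112 = 2^4 · 7.
An element g generates (Z/113Z)^× iff g^(112/q) ≢ 1 (mod 113) for each prime q ∈ {2, 7}.
12^56 ≡ 112 (mod 113)  [q = 2: ≢ 1 ✓]
12^16 ≡ 106 (mod 113)  [q = 7: ≢ 1 ✓]
All checks pass, so 12 has order 112 and is a primitive root modulo 113.

Yes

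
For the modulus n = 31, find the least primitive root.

3

φ(31) = 31 − 1 = 30 = 2 · 3 · 5.
g is a primitive root iff g^(30/q) ≢ 1 (mod 31) for each prime q ∈ {2, 3, 5}.
g = 2: 2^15 ≡ 1 — hits 1, so not a primitive root.
g = 3: 3^15 ≡ 30; 3^10 ≡ 25; 3^6 ≡ 16 — none is 1, so 3 is a primitive root.
The smallest primitive root modulo 31 is 3.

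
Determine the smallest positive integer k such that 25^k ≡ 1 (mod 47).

23

ord(25) | φ(47) = 47 − 1 = 46 = 2 · 23.
Divisors of 46: 1, 2, 23, 46.
Check 25^d mod 47 for each divisor in increasing order:
25^1 ≡ 25 (mod 47)
25^2 ≡ 14 (mod 47)
25^23 ≡ 1 (mod 47) ✓
The smallest such exponent is 23, so the order of 25 is 23.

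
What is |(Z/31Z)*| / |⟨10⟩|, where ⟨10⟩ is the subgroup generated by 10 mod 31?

Since 10 ∈ (Z/31Z)^×, its order divides φ(31) = 31 − 1 = 30 = 2 · 3 · 5.
Divisors of 30: 1, 2, 3, 5, 6, 10, 15, 30.
Check 10^d mod 31 for each divisor in increasing order:
10^1 ≡ 10 (mod 31)
10^2 ≡ 7 (mod 31)
10^3 ≡ 8 (mod 31)
10^5 ≡ 25 (mod 31)
10^6 ≡ 2 (mod 31)
10^10 ≡ 5 (mod 31)
10^15 ≡ 1 (mod 31) ✓
The order of 10 is 15, so the subgroup it generates has 15 elements.
Index = |(Z/31Z)^×| / |⟨10⟩| = 30 / 15 = 2.

2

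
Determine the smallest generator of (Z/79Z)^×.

3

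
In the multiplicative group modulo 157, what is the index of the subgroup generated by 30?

The order of 30 must divide φ(157) = 157 − 1 = 156 = 2^2 · 3 · 13.
Divisors of 156: 1, 2, 3, 4, 6, 12, 13, 26, 39, 52, 78, 156.
Check 30^d mod 157 for each divisor in increasing order:
30^1 ≡ 30 (mod 157)
30^2 ≡ 115 (mod 157)
30^3 ≡ 153 (mod 157)
30^4 ≡ 37 (mod 157)
30^6 ≡ 16 (mod 157)
30^12 ≡ 99 (mod 157)
30^13 ≡ 144 (mod 157)
30^26 ≡ 12 (mod 157)
30^39 ≡ 1 (mod 157) ✓
The order of 30 is 39, so the subgroup it generates has 39 elements.
The index is φ(157) / ord(30) = 156 / 39 = 4.

4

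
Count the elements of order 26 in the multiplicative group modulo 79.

φ(79) = 79 − 1 = 78 = 2 · 3 · 13.
(Z/79Z)^× is cyclic (|G| = 78); a cyclic group of order m has exactly φ(d) elements of each order d | m, and none otherwise.
26 = 2 · 13 divides 78, and φ(26) = 12.

12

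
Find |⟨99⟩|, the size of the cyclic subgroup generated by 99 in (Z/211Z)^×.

105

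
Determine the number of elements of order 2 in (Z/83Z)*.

1

φ(83) = 83 − 1 = 82 = 2 · 41.
In a cyclic group of order 82, there are φ(d) elements of order d for each divisor d of 82, and zero for non-divisors.
2 | 82, and φ(2) = 2 − 1 = 1.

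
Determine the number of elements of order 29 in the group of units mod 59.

28

φ(59) = 59 − 1 = 58 = 2 · 29.
In a cyclic group of order 58, there are φ(d) elements of order d for each divisor d of 58, and zero for non-divisors.
29 | 58, and φ(29) = 29 − 1 = 28.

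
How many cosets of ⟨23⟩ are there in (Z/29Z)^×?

4

The order of 23 must divide φ(29) = 29 − 1 = 28 = 2^2 · 7.
Divisors of 28: 1, 2, 4, 7, 14, 28.
Evaluate successive powers at the divisors of 28:
23^1 ≡ 23 (mod 29)
23^2 ≡ 7 (mod 29)
23^4 ≡ 20 (mod 29)
23^7 ≡ 1 (mod 29) ✓
So ord_29(23) = 7, hence |⟨23⟩| = 7.
[(Z/29Z)^× : ⟨23⟩] = 28/7 = 4.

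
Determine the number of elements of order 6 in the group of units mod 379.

2

φ(379) = 379 − 1 = 378 = 2 · 3^3 · 7.
In a cyclic group of order 378, there are φ(d) elements of order d for each divisor d of 378, and zero for non-divisors.
6 = 2 · 3 divides 378, and φ(6) = 2.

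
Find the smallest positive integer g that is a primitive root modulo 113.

3

φ(113) = 113 − 1 = 112 = 2^4 · 7.
Test candidates g = 2, 3, … against the prime factors q ∈ {2, 7} of φ(113): g is a generator iff g^(112/q) ≢ 1 for every such q.
g = 2: 2^56 ≡ 1 — hits 1, so not a primitive root.
g = 3: 3^56 ≡ 112; 3^16 ≡ 49 — none is 1, so 3 is a primitive root.
The smallest primitive root modulo 113 is 3.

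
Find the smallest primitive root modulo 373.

2

φ(373) = 373 − 1 = 372 = 2^2 · 3 · 31.
Test candidates g = 2, 3, … against the prime factors q ∈ {2, 3, 31} of φ(373): g is a generator iff g^(372/q) ≢ 1 for every such q.
g = 2: 2^186 ≡ 372; 2^124 ≡ 284; 2^12 ≡ 366 — none is 1, so 2 is a primitive root.
Hence the least primitive root of 373 is 2.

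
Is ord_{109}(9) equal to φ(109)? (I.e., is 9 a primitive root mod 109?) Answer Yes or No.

φ(109) = 109 − 1 = 108 = 2^2 · 3^3.
An element g generates (Z/109Z)^× iff g^(108/q) ≢ 1 (mod 109) for each prime q ∈ {2, 3}.
9^54 ≡ 1 (mod 109)  [q = 2: ≡ 1 ✗]
9^36 ≡ 45 (mod 109)  [q = 3: ≢ 1 ✓]
9^54 ≡ 1 shows ord(9) | 54, strictly less than φ(109); not a primitive root.

No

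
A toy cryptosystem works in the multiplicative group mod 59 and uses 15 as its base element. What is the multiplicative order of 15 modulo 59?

29

ord(15) | φ(59) = 59 − 1 = 58 = 2 · 29.
Divisors of 58: 1, 2, 29, 58.
Evaluate successive powers at the divisors of 58:
15^1 ≡ 15 (mod 59)
15^2 ≡ 48 (mod 59)
15^29 ≡ 1 (mod 59) ✓
So ord_59(15) = 29.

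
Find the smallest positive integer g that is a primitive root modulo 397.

5

φ(397) = 397 − 1 = 396 = 2^2 · 3^2 · 11.
g is a primitive root iff g^(396/q) ≢ 1 (mod 397) for each prime q ∈ {2, 3, 11}.
g = 2: 2^198 ≡ 396; 2^132 ≡ 1 — hits 1, so not a primitive root.
g = 3: 3^198 ≡ 1 — hits 1, so not a primitive root.
g = 4: 4^198 ≡ 1 — hits 1, so not a primitive root.
g = 5: 5^198 ≡ 396; 5^132 ≡ 362; 5^36 ≡ 290 — none is 1, so 5 is a primitive root.
The smallest primitive root modulo 397 is 5.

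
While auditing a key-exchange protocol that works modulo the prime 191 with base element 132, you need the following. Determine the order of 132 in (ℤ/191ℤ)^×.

190

Since 132 ∈ (Z/191Z)^×, its order divides φ(191) = 191 − 1 = 190 = 2 · 5 · 19.
Divisors of 190: 1, 2, 5, 10, 19, 38, 95, 190.
Evaluate successive powers at the divisors of 190:
132^1 ≡ 132 (mod 191)
132^2 ≡ 43 (mod 191)
132^5 ≡ 161 (mod 191)
132^10 ≡ 136 (mod 191)
132^19 ≡ 7 (mod 191)
132^38 ≡ 49 (mod 191)
132^95 ≡ 190 (mod 191)
132^190 ≡ 1 (mod 191) ✓
Therefore the multiplicative order of 132 modulo 191 is 190.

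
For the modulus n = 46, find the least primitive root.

5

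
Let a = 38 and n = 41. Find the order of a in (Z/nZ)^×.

The order of 38 must divide φ(41) = 41 − 1 = 40 = 2^3 · 5.
Divisors of 40: 1, 2, 4, 5, 8, 10, 20, 40.
Evaluate successive powers at the divisors of 40:
38^1 ≡ 38
38^2 ≡ 9
38^4 ≡ 40
38^5 ≡ 3
38^8 ≡ 1
Hence ord(38) = 8.

8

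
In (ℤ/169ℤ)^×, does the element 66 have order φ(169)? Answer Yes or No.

No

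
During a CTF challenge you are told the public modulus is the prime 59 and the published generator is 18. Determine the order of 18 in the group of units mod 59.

58

ord(18) | φ(59) = 59 − 1 = 58 = 2 · 29.
Divisors of 58: 1, 2, 29, 58.
Compute 18^d (mod 59) for the divisors d until we hit 1:
18^1 ≡ 18
18^2 ≡ 29
18^29 ≡ 58
18^58 ≡ 1
Therefore the multiplicative order of 18 modulo 59 is 58.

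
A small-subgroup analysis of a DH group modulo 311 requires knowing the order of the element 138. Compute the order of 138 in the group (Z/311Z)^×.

310

The order of 138 must divide φ(311) = 311 − 1 = 310 = 2 · 5 · 31.
Divisors of 310: 1, 2, 5, 10, 31, 62, 155, 310.
Compute 138^d (mod 311) for the divisors d until we hit 1:
138^1 ≡ 138
138^2 ≡ 73
138^5 ≡ 198
138^10 ≡ 18
138^31 ≡ 259
138^62 ≡ 216
138^155 ≡ 310
138^310 ≡ 1
Therefore the multiplicative order of 138 modulo 311 is 310.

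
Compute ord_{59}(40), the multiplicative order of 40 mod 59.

58

The order of 40 must divide φ(59) = 59 − 1 = 58 = 2 · 29.
Divisors of 58: 1, 2, 29, 58.
Check 40^d mod 59 for each divisor in increasing order:
40^1 ≡ 40 (mod 59)
40^2 ≡ 7 (mod 59)
40^29 ≡ 58 (mod 59)
40^58 ≡ 1 (mod 59) ✓
Therefore the multiplicative order of 40 modulo 59 is 58.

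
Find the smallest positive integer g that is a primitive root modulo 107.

φ(107) = 107 − 1 = 106 = 2 · 53.
g is a primitive root iff g^(106/q) ≢ 1 (mod 107) for each prime q ∈ {2, 53}.
g = 2: 2^53 ≡ 106; 2^2 ≡ 4 — none is 1, so 2 is a primitive root.
Hence the least primitive root of 107 is 2.

2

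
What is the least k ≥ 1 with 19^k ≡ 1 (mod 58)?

Since 19 ∈ (Z/58Z)^×, its order divides φ(58) = φ(2)·φ(29) = 1·28 = 28 = 2^2 · 7.
Divisors of 28: 1, 2, 4, 7, 14, 28.
Evaluate successive powers at the divisors of 28:
19^1 ≡ 19
19^2 ≡ 13
19^4 ≡ 53
19^7 ≡ 41
19^14 ≡ 57
19^28 ≡ 1
Hence ord(19) = 28.

28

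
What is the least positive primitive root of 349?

φ(349) = 349 − 1 = 348 = 2^2 · 3 · 29.
Test candidates g = 2, 3, … against the prime factors q ∈ {2, 3, 29} of φ(349): g is a generator iff g^(348/q) ≢ 1 for every such q.
g = 2: 2^174 ≡ 348; 2^116 ≡ 226; 2^12 ≡ 257 — none is 1, so 2 is a primitive root.
Hence the least primitive root of 349 is 2.

2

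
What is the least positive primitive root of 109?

φ(109) = 109 − 1 = 108 = 2^2 · 3^3.
Test candidates g = 2, 3, … against the prime factors q ∈ {2, 3} of φ(109): g is a generator iff g^(108/q) ≢ 1 for every such q.
g = 2: 2^54 ≡ 108; 2^36 ≡ 1 — hits 1, so not a primitive root.
g = 3: 3^54 ≡ 1 — hits 1, so not a primitive root.
g = 4: 4^54 ≡ 1 — hits 1, so not a primitive root.
g = 5: 5^54 ≡ 1 — hits 1, so not a primitive root.
g = 6: 6^54 ≡ 108; 6^36 ≡ 63 — none is 1, so 6 is a primitive root.
So 6 is the smallest generator of (Z/109Z)^×.

6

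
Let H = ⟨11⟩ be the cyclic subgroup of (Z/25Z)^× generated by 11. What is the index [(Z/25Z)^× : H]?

4

By Lagrange's theorem, ord_25(11) divides φ(25) = φ(5^2) = 5·(5−1) = 20 = 2^2 · 5.
Divisors of 20: 1, 2, 4, 5, 10, 20.
Test each divisor d:
11^1 ≡ 11 (mod 25)
11^2 ≡ 21 (mod 25)
11^4 ≡ 16 (mod 25)
11^5 ≡ 1 (mod 25) ✓
So ord_25(11) = 5, hence |⟨11⟩| = 5.
The index is φ(25) / ord(11) = 20 / 5 = 4.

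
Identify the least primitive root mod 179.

2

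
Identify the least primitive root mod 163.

2

φ(163) = 163 − 1 = 162 = 2 · 3^4.
g is a primitive root iff g^(162/q) ≢ 1 (mod 163) for each prime q ∈ {2, 3}.
g = 2: 2^81 ≡ 162; 2^54 ≡ 104 — none is 1, so 2 is a primitive root.
The smallest primitive root modulo 163 is 2.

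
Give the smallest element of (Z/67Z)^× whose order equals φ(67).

2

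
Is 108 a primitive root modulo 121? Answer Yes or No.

No

φ(121) = φ(11^2) = 11·(11−1) = 110 = 2 · 5 · 11.
Test 108^(110/q) mod 121 for each prime factor q of 110:
108^55 ≡ 1 (mod 121)  [q = 2: ≡ 1 ✗]
108^22 ≡ 81 (mod 121)  [q = 5: ≢ 1 ✓]
108^10 ≡ 111 (mod 121)  [q = 11: ≢ 1 ✓]
108^55 ≡ 1 shows ord(108) | 55, strictly less than φ(121); not a primitive root.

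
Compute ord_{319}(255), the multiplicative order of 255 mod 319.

70

Since 255 ∈ (Z/319Z)^×, its order divides φ(319) = φ(11·29) = (11−1)·(29−1) = 10·28 = 280 = 2^3 · 5 · 7.
Divisors of 280: 1, 2, 4, 5, 7, 8, 10, 14, 20, 28, 35, 40, 56, 70, 140, 280.
Compute 255^d (mod 319) for the divisors d until we hit 1:
255^1 ≡ 255 (mod 319)
255^2 ≡ 268 (mod 319)
255^4 ≡ 49 (mod 319)
255^5 ≡ 54 (mod 319)
255^7 ≡ 117 (mod 319)
255^8 ≡ 168 (mod 319)
255^10 ≡ 45 (mod 319)
255^14 ≡ 291 (mod 319)
255^20 ≡ 111 (mod 319)
255^28 ≡ 146 (mod 319)
255^35 ≡ 175 (mod 319)
255^40 ≡ 199 (mod 319)
255^56 ≡ 262 (mod 319)
255^70 ≡ 1 (mod 319) ✓
The smallest such exponent is 70, so the order of 255 is 70.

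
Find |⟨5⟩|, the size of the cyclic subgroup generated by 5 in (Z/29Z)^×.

14

The order of 5 must divide φ(29) = 29 − 1 = 28 = 2^2 · 7.
Divisors of 28: 1, 2, 4, 7, 14, 28.
Evaluate successive powers at the divisors of 28:
5^1 ≡ 5 (mod 29)
5^2 ≡ 25 (mod 29)
5^4 ≡ 16 (mod 29)
5^7 ≡ 28 (mod 29)
5^14 ≡ 1 (mod 29) ✓
So ord_29(5) = 14.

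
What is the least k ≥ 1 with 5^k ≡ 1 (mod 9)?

Since 5 ∈ (Z/9Z)^×, its order divides φ(9) = φ(3^2) = 3·(3−1) = 6 = 2 · 3.
Divisors of 6: 1, 2, 3, 6.
Compute 5^d (mod 9) for the divisors d until we hit 1:
5^1 ≡ 5 (mod 9)
5^2 ≡ 7 (mod 9)
5^3 ≡ 8 (mod 9)
5^6 ≡ 1 (mod 9) ✓
So ord_9(5) = 6.

6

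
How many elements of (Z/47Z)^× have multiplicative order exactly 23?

22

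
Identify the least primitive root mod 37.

2

φ(37) = 37 − 1 = 36 = 2^2 · 3^2.
Test candidates g = 2, 3, … against the prime factors q ∈ {2, 3} of φ(37): g is a generator iff g^(36/q) ≢ 1 for every such q.
g = 2: 2^18 ≡ 36; 2^12 ≡ 26 — none is 1, so 2 is a primitive root.
So 2 is the smallest generator of (Z/37Z)^×.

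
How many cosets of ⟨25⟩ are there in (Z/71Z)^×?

By Lagrange's theorem, ord_71(25) divides φ(71) = 71 − 1 = 70 = 2 · 5 · 7.
Divisors of 70: 1, 2, 5, 7, 10, 14, 35, 70.
Check 25^d mod 71 for each divisor in increasing order:
25^1 ≡ 25
25^2 ≡ 57
25^5 ≡ 1
So ord_71(25) = 5, hence |⟨25⟩| = 5.
[(Z/71Z)^× : ⟨25⟩] = 70/5 = 14.

14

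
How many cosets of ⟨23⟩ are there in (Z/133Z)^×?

12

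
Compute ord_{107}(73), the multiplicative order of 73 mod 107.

106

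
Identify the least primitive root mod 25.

φ(25) = φ(5^2) = 5·(5−1) = 20 = 2^2 · 5.
Test candidates g = 2, 3, … against the prime factors q ∈ {2, 5} of φ(25): g is a generator iff g^(20/q) ≢ 1 for every such q.
g = 2: 2^10 ≡ 24; 2^4 ≡ 16 — none is 1, so 2 is a primitive root.
The smallest primitive root modulo 25 is 2.

2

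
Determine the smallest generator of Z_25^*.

φ(25) = φ(5^2) = 5·(5−1) = 20 = 2^2 · 5.
g is a primitive root iff g^(20/q) ≢ 1 (mod 25) for each prime q ∈ {2, 5}.
g = 2: 2^10 ≡ 24; 2^4 ≡ 16 — none is 1, so 2 is a primitive root.
So 2 is the smallest generator of (Z/25Z)^×.

2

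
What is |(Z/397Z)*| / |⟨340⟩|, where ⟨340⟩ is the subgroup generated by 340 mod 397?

4

ord(340) | φ(397) = 397 − 1 = 396 = 2^2 · 3^2 · 11.
Divisors of 396: 1, 2, 3, 4, 6, 9, 11, 12, 18, 22, 33, 36, 44, 66, 99, 132, 198, 396.
Evaluate successive powers at the divisors of 396:
340^1 ≡ 340
340^2 ≡ 73
340^3 ≡ 206
340^4 ≡ 168
340^6 ≡ 354
340^9 ≡ 273
340^11 ≡ 79
340^12 ≡ 261
340^18 ≡ 290
340^22 ≡ 286
340^33 ≡ 362
340^36 ≡ 333
340^44 ≡ 14
340^66 ≡ 34
340^99 ≡ 1
So ord_397(340) = 99, hence |⟨340⟩| = 99.
The index is φ(397) / ord(340) = 396 / 99 = 4.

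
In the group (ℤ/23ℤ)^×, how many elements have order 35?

0

φ(23) = 23 − 1 = 22 = 2 · 11.
In a cyclic group of order 22, there are φ(d) elements of order d for each divisor d of 22, and zero for non-divisors.
Since 35 ∤ 22, the count is 0.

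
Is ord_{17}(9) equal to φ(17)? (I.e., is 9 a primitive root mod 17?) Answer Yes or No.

φ(17) = 17 − 1 = 16 = 2^4.
9 is a primitive root mod 17 iff 9^(φ(17)/q) ≢ 1 for every prime q | φ(17), i.e. q ∈ {2}.
9^8 ≡ 1 (mod 17)  [q = 2: ≡ 1 ✗]
9^8 ≡ 1 shows ord(9) | 8, strictly less than φ(17); not a primitive root.

No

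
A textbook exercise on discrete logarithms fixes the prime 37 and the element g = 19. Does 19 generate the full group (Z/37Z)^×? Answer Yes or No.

Yes

φ(37) = 37 − 1 = 36 = 2^2 · 3^2.
An element g generates (Z/37Z)^× iff g^(36/q) ≢ 1 (mod 37) for each prime q ∈ {2, 3}.
19^18 ≡ 36 (mod 37)  [q = 2: ≢ 1 ✓]
19^12 ≡ 10 (mod 37)  [q = 3: ≢ 1 ✓]
All checks pass, so 19 has order 36 and is a primitive root modulo 37.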